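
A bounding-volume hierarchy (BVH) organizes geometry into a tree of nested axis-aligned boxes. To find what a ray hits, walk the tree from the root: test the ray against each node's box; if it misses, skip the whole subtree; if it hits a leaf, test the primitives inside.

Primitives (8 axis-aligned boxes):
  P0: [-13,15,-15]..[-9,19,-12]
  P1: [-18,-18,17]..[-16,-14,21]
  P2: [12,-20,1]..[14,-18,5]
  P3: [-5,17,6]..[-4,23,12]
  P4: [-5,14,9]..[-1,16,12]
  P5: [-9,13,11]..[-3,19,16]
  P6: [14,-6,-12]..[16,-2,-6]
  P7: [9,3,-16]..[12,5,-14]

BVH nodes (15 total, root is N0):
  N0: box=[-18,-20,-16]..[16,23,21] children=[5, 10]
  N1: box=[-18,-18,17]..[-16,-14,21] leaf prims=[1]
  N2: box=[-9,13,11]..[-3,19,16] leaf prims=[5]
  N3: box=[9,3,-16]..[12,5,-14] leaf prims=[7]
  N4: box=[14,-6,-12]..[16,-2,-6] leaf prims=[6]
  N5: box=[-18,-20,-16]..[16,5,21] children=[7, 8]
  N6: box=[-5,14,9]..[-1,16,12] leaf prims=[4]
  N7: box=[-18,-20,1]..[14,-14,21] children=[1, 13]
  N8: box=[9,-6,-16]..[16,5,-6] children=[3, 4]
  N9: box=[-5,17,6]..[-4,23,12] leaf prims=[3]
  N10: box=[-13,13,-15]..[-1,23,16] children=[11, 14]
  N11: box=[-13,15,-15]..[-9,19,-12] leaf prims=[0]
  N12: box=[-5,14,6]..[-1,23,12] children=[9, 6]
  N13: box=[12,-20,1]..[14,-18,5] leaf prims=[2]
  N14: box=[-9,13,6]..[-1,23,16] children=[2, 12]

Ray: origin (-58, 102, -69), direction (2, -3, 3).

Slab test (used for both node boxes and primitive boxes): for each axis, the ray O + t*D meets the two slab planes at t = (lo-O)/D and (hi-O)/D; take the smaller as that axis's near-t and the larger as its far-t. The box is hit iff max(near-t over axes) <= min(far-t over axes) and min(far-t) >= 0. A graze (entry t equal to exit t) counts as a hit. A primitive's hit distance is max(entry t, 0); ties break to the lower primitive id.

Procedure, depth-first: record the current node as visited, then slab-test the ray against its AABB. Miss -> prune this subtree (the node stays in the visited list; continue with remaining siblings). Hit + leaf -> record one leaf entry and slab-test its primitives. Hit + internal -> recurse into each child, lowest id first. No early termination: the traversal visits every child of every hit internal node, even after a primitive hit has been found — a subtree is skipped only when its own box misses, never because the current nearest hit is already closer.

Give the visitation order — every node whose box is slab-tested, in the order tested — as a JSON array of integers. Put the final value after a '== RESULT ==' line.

Walk:
N0 x:[20,37] y:[79/3,122/3] z:[53/3,30] -> hit [79/3,30], descend [5, 10]
  N5 x:[20,37] y:[97/3,122/3] z:[53/3,30] -> miss, prune
  N10 x:[45/2,57/2] y:[79/3,89/3] z:[18,85/3] -> hit [79/3,85/3], descend [11, 14]
    N11 x:[45/2,49/2] y:[83/3,29] z:[18,19] -> miss, prune
    N14 x:[49/2,57/2] y:[79/3,89/3] z:[25,85/3] -> hit [79/3,85/3], descend [2, 12]
      N2 x:[49/2,55/2] y:[83/3,89/3] z:[80/3,85/3] -> miss, prune
      N12 x:[53/2,57/2] y:[79/3,88/3] z:[25,27] -> hit [53/2,27], descend [6, 9]
        N6 x:[53/2,57/2] y:[86/3,88/3] z:[26,27] -> miss, prune
        N9 x:[53/2,27] y:[79/3,85/3] z:[25,27] -> hit [53/2,27] leaf, test {P3@t=53/2}

order=[0, 5, 10, 11, 14, 2, 12, 6, 9]  |boxes|=9  |leaves|=1  hit=P3

== RESULT ==
[0, 5, 10, 11, 14, 2, 12, 6, 9]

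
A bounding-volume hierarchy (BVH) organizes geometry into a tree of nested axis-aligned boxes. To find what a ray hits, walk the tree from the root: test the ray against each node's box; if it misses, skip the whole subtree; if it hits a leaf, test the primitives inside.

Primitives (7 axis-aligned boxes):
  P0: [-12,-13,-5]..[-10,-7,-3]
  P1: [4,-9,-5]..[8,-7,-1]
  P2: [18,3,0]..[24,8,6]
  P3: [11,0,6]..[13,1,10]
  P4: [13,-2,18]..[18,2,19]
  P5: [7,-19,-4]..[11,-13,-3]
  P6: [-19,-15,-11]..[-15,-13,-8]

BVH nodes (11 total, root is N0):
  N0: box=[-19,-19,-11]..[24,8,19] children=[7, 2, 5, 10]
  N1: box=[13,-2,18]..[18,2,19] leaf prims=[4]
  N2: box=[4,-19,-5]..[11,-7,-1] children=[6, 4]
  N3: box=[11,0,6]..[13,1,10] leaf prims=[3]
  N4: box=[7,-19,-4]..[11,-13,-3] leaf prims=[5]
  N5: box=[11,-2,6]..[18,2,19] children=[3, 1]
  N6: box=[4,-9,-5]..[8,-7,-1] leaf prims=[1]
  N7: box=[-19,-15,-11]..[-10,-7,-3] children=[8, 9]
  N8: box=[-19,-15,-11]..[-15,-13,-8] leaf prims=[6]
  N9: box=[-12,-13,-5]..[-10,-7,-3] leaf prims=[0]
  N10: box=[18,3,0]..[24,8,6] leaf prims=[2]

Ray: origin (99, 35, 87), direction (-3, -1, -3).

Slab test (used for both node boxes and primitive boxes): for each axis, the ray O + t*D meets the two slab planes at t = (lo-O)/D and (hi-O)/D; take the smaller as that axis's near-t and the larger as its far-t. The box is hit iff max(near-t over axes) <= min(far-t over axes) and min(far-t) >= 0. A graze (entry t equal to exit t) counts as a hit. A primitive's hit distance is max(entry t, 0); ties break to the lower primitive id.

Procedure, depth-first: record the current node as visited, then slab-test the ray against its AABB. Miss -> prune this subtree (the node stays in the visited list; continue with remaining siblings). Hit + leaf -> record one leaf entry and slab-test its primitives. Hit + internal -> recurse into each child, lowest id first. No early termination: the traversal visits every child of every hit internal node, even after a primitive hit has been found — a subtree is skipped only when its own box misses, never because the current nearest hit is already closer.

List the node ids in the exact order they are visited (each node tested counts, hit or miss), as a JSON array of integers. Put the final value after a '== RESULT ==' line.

Walk:
N0 x:[25,118/3] y:[27,54] z:[68/3,98/3] -> hit [27,98/3], descend [2, 5, 7, 10]
  N2 x:[88/3,95/3] y:[42,54] z:[88/3,92/3] -> miss, prune
  N5 x:[27,88/3] y:[33,37] z:[68/3,27] -> miss, prune
  N7 x:[109/3,118/3] y:[42,50] z:[30,98/3] -> miss, prune
  N10 x:[25,27] y:[27,32] z:[27,29] -> hit [27,27] leaf, test {P2@t=27}

order=[0, 2, 5, 7, 10]  |boxes|=5  |leaves|=1  hit=P2

== RESULT ==
[0, 2, 5, 7, 10]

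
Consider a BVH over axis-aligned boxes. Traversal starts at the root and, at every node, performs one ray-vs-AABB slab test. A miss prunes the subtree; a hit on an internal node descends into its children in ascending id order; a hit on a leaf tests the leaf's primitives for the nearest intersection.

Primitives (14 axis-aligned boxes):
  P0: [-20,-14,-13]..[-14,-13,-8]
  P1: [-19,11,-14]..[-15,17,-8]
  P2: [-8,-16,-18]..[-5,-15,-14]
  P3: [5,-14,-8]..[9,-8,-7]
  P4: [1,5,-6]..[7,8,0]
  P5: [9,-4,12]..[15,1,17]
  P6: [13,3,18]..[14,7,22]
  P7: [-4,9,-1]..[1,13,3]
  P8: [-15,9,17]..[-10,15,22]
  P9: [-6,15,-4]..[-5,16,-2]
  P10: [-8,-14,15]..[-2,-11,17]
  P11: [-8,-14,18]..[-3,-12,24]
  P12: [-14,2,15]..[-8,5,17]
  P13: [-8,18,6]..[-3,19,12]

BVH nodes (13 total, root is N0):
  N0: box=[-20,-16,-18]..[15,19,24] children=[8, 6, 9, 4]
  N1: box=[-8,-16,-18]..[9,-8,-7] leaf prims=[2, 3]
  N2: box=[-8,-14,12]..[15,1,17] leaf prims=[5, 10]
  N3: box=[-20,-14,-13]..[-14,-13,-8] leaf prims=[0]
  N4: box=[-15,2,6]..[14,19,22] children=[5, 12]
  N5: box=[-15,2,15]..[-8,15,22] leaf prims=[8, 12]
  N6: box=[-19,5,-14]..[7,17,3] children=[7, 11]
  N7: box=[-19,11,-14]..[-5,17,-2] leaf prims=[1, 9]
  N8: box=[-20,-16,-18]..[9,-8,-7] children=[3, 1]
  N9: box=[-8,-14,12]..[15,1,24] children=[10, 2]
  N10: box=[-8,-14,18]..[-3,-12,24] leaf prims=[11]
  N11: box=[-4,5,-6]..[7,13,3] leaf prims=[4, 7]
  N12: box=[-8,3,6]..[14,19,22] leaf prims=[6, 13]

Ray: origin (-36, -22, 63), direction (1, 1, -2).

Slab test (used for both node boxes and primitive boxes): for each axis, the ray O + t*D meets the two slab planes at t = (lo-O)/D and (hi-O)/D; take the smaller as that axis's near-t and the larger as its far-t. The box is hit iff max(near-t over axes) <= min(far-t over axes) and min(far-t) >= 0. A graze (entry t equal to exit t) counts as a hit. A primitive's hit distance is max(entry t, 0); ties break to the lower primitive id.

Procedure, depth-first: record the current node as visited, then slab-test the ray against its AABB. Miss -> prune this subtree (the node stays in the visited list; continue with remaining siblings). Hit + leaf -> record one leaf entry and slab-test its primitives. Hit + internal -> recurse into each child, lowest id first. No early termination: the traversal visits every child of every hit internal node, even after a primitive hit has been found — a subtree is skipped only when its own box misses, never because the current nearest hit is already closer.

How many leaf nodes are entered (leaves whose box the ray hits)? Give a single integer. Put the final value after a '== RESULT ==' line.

Trace the traversal:
N0 x:[16,51] y:[6,41] z:[39/2,81/2] -> hit [39/2,81/2], descend [4, 6, 8, 9]
  N4 x:[21,50] y:[24,41] z:[41/2,57/2] -> hit [24,57/2], descend [5, 12]
    N5 x:[21,28] y:[24,37] z:[41/2,24] -> hit [24,24] leaf, test {P8(miss), P12@t=24}
    N12 x:[28,50] y:[25,41] z:[41/2,57/2] -> hit [28,57/2] leaf, test {P6(miss), P13(miss)}
  N6 x:[17,43] y:[27,39] z:[30,77/2] -> hit [30,77/2], descend [7, 11]
    N7 x:[17,31] y:[33,39] z:[65/2,77/2] -> miss, prune
    N11 x:[32,43] y:[27,35] z:[30,69/2] -> hit [32,69/2] leaf, test {P4(miss), P7@t=32}
  N8 x:[16,45] y:[6,14] z:[35,81/2] -> miss, prune
  N9 x:[28,51] y:[8,23] z:[39/2,51/2] -> miss, prune

9 AABB tests over nodes [0, 4, 5, 12, 6, 7, 11, 8, 9]; 3 leaves entered; closest P12.

== RESULT ==
3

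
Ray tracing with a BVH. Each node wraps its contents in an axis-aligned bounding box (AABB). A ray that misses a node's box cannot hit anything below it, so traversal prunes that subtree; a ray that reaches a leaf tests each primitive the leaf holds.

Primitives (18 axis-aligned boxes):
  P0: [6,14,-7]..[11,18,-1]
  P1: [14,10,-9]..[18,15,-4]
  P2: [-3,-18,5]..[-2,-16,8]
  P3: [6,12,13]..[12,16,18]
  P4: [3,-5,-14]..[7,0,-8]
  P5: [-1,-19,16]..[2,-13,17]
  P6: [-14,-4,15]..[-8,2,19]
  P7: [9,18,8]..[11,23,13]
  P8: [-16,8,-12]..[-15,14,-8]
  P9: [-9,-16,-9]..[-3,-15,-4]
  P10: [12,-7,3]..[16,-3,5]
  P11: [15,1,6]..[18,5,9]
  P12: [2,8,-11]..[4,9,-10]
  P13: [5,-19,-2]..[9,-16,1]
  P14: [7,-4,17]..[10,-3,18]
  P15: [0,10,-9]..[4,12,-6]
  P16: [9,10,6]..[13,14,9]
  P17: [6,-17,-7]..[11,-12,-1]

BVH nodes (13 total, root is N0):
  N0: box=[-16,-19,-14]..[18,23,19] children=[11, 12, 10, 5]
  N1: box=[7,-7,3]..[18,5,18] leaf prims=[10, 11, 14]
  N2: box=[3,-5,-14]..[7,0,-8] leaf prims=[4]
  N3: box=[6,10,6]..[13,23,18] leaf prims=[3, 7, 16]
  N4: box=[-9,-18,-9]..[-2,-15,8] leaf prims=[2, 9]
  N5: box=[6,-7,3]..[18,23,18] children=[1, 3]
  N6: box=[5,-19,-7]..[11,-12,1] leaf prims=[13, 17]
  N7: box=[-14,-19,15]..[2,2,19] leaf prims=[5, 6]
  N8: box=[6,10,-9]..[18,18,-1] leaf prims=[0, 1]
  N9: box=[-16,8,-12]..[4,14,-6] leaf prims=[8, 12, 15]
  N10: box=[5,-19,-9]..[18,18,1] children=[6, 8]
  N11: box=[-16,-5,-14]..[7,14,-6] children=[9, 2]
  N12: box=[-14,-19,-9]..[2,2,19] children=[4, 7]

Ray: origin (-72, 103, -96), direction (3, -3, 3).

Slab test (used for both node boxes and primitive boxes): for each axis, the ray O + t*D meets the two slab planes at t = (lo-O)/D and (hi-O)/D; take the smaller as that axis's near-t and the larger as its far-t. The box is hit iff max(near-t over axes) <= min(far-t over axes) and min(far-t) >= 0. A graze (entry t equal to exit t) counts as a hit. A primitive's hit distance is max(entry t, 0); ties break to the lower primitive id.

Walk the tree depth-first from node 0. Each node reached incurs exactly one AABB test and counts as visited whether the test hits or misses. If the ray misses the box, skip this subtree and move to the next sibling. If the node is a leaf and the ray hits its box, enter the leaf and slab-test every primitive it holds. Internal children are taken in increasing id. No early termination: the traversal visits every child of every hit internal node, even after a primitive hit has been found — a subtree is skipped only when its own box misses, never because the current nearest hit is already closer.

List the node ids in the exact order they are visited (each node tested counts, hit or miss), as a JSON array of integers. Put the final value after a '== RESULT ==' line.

Traverse from the root:
N0 x:[56/3,30] y:[80/3,122/3] z:[82/3,115/3] -> hit [82/3,30], descend [5, 10, 11, 12]
  N5 x:[26,30] y:[80/3,110/3] z:[33,38] -> miss, prune
  N10 x:[77/3,30] y:[85/3,122/3] z:[29,97/3] -> hit [29,30], descend [6, 8]
    N6 x:[77/3,83/3] y:[115/3,122/3] z:[89/3,97/3] -> miss, prune
    N8 x:[26,30] y:[85/3,31] z:[29,95/3] -> hit [29,30] leaf, test {P0(miss), P1@t=88/3}
  N11 x:[56/3,79/3] y:[89/3,36] z:[82/3,30] -> miss, prune
  N12 x:[58/3,74/3] y:[101/3,122/3] z:[29,115/3] -> miss, prune

order=[0, 5, 10, 6, 8, 11, 12]  |boxes|=7  |leaves|=1  hit=P1

== RESULT ==
[0, 5, 10, 6, 8, 11, 12]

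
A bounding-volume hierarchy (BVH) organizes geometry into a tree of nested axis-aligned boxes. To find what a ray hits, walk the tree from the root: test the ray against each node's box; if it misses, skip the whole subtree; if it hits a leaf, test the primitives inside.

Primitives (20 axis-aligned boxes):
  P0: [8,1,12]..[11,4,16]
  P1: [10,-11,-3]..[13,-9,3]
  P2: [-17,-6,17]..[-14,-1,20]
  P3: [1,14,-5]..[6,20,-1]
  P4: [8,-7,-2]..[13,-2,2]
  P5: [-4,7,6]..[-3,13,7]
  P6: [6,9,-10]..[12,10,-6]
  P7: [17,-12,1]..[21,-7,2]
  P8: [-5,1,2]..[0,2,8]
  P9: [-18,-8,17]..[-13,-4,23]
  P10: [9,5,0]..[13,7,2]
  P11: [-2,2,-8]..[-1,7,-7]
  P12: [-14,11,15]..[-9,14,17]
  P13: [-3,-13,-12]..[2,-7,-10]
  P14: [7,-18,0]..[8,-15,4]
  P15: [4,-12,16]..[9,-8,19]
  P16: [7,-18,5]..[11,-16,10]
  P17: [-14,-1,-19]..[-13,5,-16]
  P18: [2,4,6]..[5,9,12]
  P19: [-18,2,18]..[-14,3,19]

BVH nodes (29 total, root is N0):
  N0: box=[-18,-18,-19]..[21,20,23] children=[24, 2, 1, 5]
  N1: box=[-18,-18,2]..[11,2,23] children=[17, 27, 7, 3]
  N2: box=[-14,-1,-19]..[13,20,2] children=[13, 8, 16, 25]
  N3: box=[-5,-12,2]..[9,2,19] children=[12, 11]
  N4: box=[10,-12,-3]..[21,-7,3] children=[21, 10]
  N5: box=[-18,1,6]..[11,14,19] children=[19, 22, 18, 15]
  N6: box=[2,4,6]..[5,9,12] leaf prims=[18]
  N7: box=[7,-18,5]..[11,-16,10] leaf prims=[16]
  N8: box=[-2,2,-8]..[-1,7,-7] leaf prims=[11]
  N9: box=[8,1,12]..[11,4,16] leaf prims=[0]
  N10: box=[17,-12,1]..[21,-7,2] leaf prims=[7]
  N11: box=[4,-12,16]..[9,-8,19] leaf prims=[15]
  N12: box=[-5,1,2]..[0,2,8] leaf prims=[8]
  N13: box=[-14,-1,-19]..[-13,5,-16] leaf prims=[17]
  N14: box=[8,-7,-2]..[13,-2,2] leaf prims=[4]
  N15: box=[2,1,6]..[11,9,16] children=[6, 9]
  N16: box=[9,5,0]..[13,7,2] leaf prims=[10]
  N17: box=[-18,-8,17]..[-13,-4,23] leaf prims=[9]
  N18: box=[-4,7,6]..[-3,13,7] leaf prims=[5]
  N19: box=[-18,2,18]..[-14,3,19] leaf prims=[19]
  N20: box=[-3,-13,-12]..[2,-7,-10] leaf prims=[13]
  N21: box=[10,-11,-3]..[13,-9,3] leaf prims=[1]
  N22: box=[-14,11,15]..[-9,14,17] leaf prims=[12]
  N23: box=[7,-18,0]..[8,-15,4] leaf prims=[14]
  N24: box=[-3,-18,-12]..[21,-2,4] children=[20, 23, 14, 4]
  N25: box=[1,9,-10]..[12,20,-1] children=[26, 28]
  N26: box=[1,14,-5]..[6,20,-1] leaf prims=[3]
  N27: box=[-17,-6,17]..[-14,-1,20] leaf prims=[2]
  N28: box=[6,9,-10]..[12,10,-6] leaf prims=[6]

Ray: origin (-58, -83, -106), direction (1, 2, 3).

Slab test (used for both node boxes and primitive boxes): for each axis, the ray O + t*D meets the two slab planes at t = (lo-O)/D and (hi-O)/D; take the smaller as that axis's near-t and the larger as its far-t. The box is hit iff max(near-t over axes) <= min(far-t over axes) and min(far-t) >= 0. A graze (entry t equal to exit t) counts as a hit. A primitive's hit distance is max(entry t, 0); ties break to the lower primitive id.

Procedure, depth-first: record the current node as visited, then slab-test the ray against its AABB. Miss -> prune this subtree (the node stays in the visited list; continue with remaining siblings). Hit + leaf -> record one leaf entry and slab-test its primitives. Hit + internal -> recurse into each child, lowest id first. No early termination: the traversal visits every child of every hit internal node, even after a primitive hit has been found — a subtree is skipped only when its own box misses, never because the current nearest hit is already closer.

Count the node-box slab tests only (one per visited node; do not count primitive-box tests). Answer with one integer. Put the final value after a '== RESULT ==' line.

Traverse from the root:
N0 x:[40,79] y:[65/2,103/2] z:[29,43] -> hit [40,43], descend [1, 2, 5, 24]
  N1 x:[40,69] y:[65/2,85/2] z:[36,43] -> hit [40,85/2], descend [3, 7, 17, 27]
    N3 x:[53,67] y:[71/2,85/2] z:[36,125/3] -> miss, prune
    N7 x:[65,69] y:[65/2,67/2] z:[37,116/3] -> miss, prune
    N17 x:[40,45] y:[75/2,79/2] z:[41,43] -> miss, prune
    N27 x:[41,44] y:[77/2,41] z:[41,42] -> hit [41,41] leaf, test {P2@t=41}
  N2 x:[44,71] y:[41,103/2] z:[29,36] -> miss, prune
  N5 x:[40,69] y:[42,97/2] z:[112/3,125/3] -> miss, prune
  N24 x:[55,79] y:[65/2,81/2] z:[94/3,110/3] -> miss, prune

9 AABB tests over nodes [0, 1, 3, 7, 17, 27, 2, 5, 24]; 1 leaf entered; closest P2.

== RESULT ==
9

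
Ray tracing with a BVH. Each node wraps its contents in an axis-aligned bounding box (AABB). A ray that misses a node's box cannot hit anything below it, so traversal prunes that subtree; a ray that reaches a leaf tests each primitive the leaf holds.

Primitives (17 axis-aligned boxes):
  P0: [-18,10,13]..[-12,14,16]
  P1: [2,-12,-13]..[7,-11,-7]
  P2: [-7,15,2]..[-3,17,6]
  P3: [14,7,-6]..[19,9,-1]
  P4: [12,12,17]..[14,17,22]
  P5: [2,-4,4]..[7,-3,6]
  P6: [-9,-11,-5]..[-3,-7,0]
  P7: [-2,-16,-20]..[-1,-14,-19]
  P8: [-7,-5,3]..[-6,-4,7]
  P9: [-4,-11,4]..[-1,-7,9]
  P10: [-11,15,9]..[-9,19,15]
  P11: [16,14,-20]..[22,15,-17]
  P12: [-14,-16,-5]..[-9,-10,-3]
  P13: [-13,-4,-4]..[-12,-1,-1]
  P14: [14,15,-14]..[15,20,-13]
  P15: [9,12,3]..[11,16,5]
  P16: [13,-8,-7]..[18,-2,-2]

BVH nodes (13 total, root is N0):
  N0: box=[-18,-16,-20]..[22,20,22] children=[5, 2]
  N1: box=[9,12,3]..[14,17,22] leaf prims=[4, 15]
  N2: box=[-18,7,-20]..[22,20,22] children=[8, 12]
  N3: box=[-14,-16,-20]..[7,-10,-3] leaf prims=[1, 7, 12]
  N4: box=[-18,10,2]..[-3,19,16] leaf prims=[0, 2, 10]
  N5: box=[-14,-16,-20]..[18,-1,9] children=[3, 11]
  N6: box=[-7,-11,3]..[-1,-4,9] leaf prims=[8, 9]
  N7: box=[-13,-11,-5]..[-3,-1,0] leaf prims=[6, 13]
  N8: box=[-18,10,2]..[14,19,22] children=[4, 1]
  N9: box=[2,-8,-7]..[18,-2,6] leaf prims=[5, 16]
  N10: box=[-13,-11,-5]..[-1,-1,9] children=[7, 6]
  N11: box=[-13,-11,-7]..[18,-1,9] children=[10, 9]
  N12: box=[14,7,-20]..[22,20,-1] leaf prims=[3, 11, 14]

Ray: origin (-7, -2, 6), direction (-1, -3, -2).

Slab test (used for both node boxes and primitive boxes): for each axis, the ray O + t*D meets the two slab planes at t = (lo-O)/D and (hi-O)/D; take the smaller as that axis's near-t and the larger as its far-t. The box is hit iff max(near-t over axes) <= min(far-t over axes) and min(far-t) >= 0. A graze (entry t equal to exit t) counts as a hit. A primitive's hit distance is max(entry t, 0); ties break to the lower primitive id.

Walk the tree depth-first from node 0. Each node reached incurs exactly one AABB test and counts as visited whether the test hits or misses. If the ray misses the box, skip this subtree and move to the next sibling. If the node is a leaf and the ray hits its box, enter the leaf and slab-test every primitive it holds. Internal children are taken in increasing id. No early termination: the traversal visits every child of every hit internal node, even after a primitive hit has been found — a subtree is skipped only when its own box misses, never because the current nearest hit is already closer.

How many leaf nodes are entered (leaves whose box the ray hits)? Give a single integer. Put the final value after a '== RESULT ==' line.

Walk:
N0 x:[-29,11] y:[-22/3,14/3] z:[-8,13] -> hit [-22/3,14/3], descend [2, 5]
  N2 x:[-29,11] y:[-22/3,-3] z:[-8,13] -> miss, prune
  N5 x:[-25,7] y:[-1/3,14/3] z:[-3/2,13] -> hit [-1/3,14/3], descend [3, 11]
    N3 x:[-14,7] y:[8/3,14/3] z:[9/2,13] -> hit [9/2,14/3] leaf, test {P1(miss), P7(miss), P12@t=9/2}
    N11 x:[-25,6] y:[-1/3,3] z:[-3/2,13/2] -> hit [-1/3,3], descend [9, 10]
      N9 x:[-25,-9] y:[0,2] z:[0,13/2] -> miss, prune
      N10 x:[-6,6] y:[-1/3,3] z:[-3/2,11/2] -> hit [-1/3,3], descend [6, 7]
        N6 x:[-6,0] y:[2/3,3] z:[-3/2,3/2] -> miss, prune
        N7 x:[-4,6] y:[-1/3,3] z:[3,11/2] -> hit [3,3] leaf, test {P6(miss), P13(miss)}

Visited [0, 2, 5, 3, 11, 9, 10, 6, 7]. Tests: 9 box, 2 leaf. Nearest: P12.

== RESULT ==
2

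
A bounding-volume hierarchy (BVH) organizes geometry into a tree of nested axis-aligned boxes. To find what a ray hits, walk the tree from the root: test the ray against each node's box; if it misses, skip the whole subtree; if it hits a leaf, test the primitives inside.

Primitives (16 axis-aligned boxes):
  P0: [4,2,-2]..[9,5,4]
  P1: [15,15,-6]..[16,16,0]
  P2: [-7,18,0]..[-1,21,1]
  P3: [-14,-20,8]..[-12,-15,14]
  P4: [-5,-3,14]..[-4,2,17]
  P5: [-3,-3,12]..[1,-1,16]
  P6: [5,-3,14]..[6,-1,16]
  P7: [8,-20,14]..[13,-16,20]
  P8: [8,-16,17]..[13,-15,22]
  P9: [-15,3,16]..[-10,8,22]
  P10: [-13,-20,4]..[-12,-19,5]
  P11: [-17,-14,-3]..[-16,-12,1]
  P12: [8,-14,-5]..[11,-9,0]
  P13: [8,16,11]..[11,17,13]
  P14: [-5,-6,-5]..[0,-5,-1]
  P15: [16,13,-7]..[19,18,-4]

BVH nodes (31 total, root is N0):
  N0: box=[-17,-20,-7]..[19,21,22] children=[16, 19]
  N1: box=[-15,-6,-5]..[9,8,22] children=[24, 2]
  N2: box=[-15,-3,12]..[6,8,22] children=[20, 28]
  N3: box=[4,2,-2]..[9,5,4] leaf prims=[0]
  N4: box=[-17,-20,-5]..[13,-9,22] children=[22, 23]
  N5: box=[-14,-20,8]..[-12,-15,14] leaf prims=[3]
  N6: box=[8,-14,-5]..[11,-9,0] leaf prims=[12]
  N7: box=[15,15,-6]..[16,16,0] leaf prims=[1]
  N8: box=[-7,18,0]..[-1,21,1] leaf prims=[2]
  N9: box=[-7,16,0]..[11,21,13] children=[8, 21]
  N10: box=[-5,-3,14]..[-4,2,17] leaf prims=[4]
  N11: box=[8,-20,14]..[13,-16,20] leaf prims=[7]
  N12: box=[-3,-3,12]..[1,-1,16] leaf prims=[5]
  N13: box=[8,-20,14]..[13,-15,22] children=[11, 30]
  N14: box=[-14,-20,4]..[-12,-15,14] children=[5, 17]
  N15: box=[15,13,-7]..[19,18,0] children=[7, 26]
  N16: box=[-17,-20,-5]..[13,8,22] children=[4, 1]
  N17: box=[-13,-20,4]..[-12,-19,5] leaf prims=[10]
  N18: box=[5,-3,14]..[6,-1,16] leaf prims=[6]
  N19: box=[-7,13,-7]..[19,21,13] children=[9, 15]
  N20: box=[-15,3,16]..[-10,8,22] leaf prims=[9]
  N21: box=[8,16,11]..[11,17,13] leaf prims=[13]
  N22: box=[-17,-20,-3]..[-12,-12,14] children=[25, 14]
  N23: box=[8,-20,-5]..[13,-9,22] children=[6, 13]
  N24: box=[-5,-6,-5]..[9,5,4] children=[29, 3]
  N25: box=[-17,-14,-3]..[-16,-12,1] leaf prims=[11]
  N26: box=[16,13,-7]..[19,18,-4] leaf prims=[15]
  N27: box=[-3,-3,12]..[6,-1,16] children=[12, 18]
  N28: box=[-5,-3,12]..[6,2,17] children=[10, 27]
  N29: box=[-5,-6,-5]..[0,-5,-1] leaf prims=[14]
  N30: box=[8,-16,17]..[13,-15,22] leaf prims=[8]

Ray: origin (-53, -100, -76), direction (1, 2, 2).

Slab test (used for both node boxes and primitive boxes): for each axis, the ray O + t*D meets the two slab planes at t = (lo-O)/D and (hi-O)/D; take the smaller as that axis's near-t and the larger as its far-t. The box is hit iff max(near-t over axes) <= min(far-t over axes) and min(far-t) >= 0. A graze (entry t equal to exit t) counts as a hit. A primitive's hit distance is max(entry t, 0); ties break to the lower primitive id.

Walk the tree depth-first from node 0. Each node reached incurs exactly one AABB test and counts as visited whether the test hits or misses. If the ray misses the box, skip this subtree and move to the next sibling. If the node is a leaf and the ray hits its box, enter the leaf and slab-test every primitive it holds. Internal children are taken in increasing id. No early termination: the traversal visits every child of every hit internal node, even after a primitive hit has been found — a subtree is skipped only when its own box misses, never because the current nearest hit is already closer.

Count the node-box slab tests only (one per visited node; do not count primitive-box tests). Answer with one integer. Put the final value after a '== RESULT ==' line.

Trace the traversal:
N0 x:[36,72] y:[40,121/2] z:[69/2,49] -> hit [40,49], descend [16, 19]
  N16 x:[36,66] y:[40,54] z:[71/2,49] -> hit [40,49], descend [1, 4]
    N1 x:[38,62] y:[47,54] z:[71/2,49] -> hit [47,49], descend [2, 24]
      N2 x:[38,59] y:[97/2,54] z:[44,49] -> hit [97/2,49], descend [20, 28]
        N20 x:[38,43] y:[103/2,54] z:[46,49] -> miss, prune
        N28 x:[48,59] y:[97/2,51] z:[44,93/2] -> miss, prune
      N24 x:[48,62] y:[47,105/2] z:[71/2,40] -> miss, prune
    N4 x:[36,66] y:[40,91/2] z:[71/2,49] -> hit [40,91/2], descend [22, 23]
      N22 x:[36,41] y:[40,44] z:[73/2,45] -> hit [40,41], descend [14, 25]
        N14 x:[39,41] y:[40,85/2] z:[40,45] -> hit [40,41], descend [5, 17]
          N5 x:[39,41] y:[40,85/2] z:[42,45] -> miss, prune
          N17 x:[40,41] y:[40,81/2] z:[40,81/2] -> hit [40,81/2] leaf, test {P10@t=40}
        N25 x:[36,37] y:[43,44] z:[73/2,77/2] -> miss, prune
      N23 x:[61,66] y:[40,91/2] z:[71/2,49] -> miss, prune
  N19 x:[46,72] y:[113/2,121/2] z:[69/2,89/2] -> miss, prune

order=[0, 16, 1, 2, 20, 28, 24, 4, 22, 14, 5, 17, 25, 23, 19]  |boxes|=15  |leaves|=1  hit=P10

== RESULT ==
15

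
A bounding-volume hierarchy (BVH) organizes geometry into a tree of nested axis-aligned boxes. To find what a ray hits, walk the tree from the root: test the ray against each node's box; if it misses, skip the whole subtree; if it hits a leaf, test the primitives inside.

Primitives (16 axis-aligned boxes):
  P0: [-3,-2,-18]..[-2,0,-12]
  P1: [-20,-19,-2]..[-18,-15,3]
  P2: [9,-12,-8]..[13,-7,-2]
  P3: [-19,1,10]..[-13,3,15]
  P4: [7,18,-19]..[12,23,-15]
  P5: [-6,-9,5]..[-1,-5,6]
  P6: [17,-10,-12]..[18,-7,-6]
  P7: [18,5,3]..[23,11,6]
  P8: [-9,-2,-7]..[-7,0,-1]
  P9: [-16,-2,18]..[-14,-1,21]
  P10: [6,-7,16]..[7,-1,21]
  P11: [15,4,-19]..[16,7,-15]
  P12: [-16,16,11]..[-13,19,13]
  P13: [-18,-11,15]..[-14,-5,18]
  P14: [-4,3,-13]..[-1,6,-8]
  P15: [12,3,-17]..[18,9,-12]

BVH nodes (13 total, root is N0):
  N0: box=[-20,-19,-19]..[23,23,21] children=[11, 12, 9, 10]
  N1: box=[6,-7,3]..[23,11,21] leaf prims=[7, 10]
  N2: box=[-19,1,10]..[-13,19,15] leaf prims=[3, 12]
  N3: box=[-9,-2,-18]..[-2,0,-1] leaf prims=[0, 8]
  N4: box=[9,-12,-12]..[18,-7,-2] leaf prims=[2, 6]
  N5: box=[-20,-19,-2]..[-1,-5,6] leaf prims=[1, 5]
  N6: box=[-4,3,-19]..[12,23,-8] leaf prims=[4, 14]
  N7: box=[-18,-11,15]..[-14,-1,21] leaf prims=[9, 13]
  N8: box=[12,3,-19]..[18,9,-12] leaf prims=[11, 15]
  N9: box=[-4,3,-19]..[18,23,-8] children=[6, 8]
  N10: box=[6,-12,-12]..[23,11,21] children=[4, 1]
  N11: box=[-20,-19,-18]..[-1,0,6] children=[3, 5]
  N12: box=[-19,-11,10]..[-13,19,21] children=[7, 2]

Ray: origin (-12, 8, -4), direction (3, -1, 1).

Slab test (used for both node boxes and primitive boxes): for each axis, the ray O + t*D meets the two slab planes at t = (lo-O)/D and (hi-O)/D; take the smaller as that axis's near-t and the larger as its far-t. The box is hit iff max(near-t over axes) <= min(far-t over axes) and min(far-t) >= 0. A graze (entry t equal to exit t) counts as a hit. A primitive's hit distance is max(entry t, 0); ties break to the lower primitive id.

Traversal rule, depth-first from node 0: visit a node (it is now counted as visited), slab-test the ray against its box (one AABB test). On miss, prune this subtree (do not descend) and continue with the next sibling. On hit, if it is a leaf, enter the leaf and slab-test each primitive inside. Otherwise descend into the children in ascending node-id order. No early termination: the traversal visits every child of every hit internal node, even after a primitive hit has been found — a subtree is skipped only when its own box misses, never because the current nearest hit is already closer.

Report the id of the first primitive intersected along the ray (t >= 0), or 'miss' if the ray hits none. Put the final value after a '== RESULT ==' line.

Trace the traversal:
N0 x:[-8/3,35/3] y:[-15,27] z:[-15,25] -> hit [-8/3,35/3], descend [9, 10, 11, 12]
  N9 x:[8/3,10] y:[-15,5] z:[-15,-4] -> miss, prune
  N10 x:[6,35/3] y:[-3,20] z:[-8,25] -> hit [6,35/3], descend [1, 4]
    N1 x:[6,35/3] y:[-3,15] z:[7,25] -> hit [7,35/3] leaf, test {P7(miss), P10(miss)}
    N4 x:[7,10] y:[15,20] z:[-8,2] -> miss, prune
  N11 x:[-8/3,11/3] y:[8,27] z:[-14,10] -> miss, prune
  N12 x:[-7/3,-1/3] y:[-11,19] z:[14,25] -> miss, prune

Summary -> nodes [0, 9, 10, 1, 4, 11, 12]; box-tests=7; leaf-entries=1; first=miss

== RESULT ==
miss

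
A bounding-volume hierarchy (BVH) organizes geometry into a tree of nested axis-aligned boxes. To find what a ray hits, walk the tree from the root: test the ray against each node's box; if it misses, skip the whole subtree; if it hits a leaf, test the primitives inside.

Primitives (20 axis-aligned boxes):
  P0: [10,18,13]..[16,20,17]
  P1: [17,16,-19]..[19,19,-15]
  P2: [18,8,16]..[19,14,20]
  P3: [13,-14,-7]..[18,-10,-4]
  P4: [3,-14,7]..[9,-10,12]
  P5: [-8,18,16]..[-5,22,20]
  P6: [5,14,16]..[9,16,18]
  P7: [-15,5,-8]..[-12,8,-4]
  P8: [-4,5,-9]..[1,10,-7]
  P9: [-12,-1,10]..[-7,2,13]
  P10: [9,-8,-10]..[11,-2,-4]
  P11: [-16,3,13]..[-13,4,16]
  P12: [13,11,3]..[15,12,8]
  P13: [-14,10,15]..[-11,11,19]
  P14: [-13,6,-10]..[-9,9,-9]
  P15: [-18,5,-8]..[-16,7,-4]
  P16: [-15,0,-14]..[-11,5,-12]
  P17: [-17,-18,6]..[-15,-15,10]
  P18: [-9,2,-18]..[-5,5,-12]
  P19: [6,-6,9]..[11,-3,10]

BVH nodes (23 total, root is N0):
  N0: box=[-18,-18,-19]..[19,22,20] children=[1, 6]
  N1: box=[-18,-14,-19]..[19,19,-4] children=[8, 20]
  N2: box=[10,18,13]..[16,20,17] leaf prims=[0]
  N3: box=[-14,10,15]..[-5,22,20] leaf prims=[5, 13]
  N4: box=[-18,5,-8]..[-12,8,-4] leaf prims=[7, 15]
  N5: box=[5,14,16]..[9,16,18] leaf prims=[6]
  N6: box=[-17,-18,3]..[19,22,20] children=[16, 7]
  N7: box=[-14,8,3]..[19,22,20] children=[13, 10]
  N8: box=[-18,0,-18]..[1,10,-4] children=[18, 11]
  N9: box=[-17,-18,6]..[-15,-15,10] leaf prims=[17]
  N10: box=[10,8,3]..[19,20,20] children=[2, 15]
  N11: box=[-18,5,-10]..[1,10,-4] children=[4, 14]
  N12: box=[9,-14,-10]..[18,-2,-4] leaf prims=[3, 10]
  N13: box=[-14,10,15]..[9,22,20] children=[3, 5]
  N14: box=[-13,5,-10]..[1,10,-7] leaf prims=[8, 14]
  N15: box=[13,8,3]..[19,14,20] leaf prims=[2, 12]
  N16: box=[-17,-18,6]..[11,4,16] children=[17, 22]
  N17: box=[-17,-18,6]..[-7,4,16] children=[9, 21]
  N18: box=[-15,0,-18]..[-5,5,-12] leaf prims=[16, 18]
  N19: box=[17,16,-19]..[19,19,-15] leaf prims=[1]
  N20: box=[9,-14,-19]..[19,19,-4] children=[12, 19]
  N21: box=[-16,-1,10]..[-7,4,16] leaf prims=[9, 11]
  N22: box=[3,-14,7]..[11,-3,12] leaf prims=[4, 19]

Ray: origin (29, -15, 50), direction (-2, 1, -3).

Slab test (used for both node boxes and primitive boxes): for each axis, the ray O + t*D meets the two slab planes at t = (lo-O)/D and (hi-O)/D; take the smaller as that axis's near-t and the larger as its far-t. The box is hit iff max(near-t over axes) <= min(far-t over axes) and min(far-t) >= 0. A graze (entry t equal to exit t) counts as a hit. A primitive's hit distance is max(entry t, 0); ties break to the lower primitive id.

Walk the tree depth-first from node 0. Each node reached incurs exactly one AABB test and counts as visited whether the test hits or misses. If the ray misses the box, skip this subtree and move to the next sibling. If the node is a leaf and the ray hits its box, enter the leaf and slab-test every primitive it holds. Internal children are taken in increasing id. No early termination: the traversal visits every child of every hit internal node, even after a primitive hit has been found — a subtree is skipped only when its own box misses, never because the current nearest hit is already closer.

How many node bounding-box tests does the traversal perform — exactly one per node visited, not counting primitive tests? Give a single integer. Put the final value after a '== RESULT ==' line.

Trace the traversal:
N0 x:[5,47/2] y:[-3,37] z:[10,23] -> hit [10,23], descend [1, 6]
  N1 x:[5,47/2] y:[1,34] z:[18,23] -> hit [18,23], descend [8, 20]
    N8 x:[14,47/2] y:[15,25] z:[18,68/3] -> hit [18,68/3], descend [11, 18]
      N11 x:[14,47/2] y:[20,25] z:[18,20] -> hit [20,20], descend [4, 14]
        N4 x:[41/2,47/2] y:[20,23] z:[18,58/3] -> miss, prune
        N14 x:[14,21] y:[20,25] z:[19,20] -> hit [20,20] leaf, test {P8(miss), P14(miss)}
      N18 x:[17,22] y:[15,20] z:[62/3,68/3] -> miss, prune
    N20 x:[5,10] y:[1,34] z:[18,23] -> miss, prune
  N6 x:[5,23] y:[-3,37] z:[10,47/3] -> hit [10,47/3], descend [7, 16]
    N7 x:[5,43/2] y:[23,37] z:[10,47/3] -> miss, prune
    N16 x:[9,23] y:[-3,19] z:[34/3,44/3] -> hit [34/3,44/3], descend [17, 22]
      N17 x:[18,23] y:[-3,19] z:[34/3,44/3] -> miss, prune
      N22 x:[9,13] y:[1,12] z:[38/3,43/3] -> miss, prune

order=[0, 1, 8, 11, 4, 14, 18, 20, 6, 7, 16, 17, 22]  |boxes|=13  |leaves|=1  hit=miss

== RESULT ==
13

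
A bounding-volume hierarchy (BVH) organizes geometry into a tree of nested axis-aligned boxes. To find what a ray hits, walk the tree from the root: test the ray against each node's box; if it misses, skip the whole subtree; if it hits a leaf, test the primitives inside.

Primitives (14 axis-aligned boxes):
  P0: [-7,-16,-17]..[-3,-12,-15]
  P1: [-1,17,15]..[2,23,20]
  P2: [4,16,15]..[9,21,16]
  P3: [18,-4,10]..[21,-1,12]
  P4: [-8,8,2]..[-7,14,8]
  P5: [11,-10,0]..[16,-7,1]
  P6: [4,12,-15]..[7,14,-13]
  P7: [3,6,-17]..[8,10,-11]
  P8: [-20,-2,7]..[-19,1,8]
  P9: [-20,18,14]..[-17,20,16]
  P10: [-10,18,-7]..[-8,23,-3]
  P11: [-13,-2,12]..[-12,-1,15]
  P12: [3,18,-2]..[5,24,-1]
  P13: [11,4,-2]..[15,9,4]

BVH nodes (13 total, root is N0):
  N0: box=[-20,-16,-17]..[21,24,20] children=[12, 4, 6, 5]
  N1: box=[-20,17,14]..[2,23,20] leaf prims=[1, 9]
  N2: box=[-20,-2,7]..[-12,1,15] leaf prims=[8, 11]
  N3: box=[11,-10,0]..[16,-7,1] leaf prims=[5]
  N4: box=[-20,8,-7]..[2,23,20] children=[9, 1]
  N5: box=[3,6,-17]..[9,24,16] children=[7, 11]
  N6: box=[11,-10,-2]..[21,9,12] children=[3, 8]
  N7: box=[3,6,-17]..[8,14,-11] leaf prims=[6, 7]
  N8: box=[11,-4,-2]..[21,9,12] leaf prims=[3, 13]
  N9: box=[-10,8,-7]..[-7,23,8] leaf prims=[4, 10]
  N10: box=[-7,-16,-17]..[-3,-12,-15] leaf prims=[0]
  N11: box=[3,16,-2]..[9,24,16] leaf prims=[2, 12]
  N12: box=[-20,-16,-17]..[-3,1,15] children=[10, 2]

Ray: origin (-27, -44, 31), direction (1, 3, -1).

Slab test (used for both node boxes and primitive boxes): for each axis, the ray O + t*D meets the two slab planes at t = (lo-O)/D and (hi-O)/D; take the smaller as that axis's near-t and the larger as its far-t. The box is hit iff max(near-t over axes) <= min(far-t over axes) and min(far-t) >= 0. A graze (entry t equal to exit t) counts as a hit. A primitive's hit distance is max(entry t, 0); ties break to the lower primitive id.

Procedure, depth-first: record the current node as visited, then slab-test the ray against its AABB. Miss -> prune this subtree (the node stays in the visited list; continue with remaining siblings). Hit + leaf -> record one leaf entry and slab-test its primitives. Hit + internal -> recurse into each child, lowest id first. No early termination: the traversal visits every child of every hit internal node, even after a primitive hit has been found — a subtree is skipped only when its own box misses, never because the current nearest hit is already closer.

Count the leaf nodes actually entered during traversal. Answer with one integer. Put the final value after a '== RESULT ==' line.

Trace the traversal:
N0 x:[7,48] y:[28/3,68/3] z:[11,48] -> hit [11,68/3], descend [4, 5, 6, 12]
  N4 x:[7,29] y:[52/3,67/3] z:[11,38] -> hit [52/3,67/3], descend [1, 9]
    N1 x:[7,29] y:[61/3,67/3] z:[11,17] -> miss, prune
    N9 x:[17,20] y:[52/3,67/3] z:[23,38] -> miss, prune
  N5 x:[30,36] y:[50/3,68/3] z:[15,48] -> miss, prune
  N6 x:[38,48] y:[34/3,53/3] z:[19,33] -> miss, prune
  N12 x:[7,24] y:[28/3,15] z:[16,48] -> miss, prune

Summary -> nodes [0, 4, 1, 9, 5, 6, 12]; box-tests=7; leaf-entries=0; first=miss

== RESULT ==
0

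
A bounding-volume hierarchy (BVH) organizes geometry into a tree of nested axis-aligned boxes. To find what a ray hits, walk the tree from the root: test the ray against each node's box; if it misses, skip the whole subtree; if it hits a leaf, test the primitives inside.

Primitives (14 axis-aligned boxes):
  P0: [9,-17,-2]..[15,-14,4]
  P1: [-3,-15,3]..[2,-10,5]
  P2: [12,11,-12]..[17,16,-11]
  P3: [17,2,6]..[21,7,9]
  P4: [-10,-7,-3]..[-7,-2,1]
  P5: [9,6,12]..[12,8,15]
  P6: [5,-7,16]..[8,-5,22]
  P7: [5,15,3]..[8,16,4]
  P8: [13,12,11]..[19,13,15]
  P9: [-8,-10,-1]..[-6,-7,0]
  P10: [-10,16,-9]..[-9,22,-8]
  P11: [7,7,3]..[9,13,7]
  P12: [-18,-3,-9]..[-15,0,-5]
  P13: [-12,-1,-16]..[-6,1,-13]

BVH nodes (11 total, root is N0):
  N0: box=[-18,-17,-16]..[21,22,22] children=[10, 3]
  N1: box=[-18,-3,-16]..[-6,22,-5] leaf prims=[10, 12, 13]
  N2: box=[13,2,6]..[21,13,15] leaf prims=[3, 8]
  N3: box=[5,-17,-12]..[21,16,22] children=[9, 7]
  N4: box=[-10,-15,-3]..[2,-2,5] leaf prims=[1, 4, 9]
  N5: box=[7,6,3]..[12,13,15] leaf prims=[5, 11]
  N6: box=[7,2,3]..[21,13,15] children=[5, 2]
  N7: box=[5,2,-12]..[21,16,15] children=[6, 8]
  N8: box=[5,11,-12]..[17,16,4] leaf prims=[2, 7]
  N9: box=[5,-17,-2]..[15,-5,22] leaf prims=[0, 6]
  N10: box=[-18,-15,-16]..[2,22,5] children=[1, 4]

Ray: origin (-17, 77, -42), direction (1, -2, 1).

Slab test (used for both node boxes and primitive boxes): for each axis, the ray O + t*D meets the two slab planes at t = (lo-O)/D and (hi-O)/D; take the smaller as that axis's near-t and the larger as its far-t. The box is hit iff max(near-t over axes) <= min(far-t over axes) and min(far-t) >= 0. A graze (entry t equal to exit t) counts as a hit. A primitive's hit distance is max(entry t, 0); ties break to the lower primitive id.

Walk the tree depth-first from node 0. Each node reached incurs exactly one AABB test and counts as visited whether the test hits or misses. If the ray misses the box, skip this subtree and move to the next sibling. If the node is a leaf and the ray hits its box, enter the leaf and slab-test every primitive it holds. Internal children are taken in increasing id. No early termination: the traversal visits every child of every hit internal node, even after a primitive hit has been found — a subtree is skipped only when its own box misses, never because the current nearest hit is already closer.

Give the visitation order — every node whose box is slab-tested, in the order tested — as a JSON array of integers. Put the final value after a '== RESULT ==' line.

Trace the traversal:
N0 x:[-1,38] y:[55/2,47] z:[26,64] -> hit [55/2,38], descend [3, 10]
  N3 x:[22,38] y:[61/2,47] z:[30,64] -> hit [61/2,38], descend [7, 9]
    N7 x:[22,38] y:[61/2,75/2] z:[30,57] -> hit [61/2,75/2], descend [6, 8]
      N6 x:[24,38] y:[32,75/2] z:[45,57] -> miss, prune
      N8 x:[22,34] y:[61/2,33] z:[30,46] -> hit [61/2,33] leaf, test {P2@t=61/2, P7(miss)}
    N9 x:[22,32] y:[41,47] z:[40,64] -> miss, prune
  N10 x:[-1,19] y:[55/2,46] z:[26,47] -> miss, prune

order=[0, 3, 7, 6, 8, 9, 10]  |boxes|=7  |leaves|=1  hit=P2

== RESULT ==
[0, 3, 7, 6, 8, 9, 10]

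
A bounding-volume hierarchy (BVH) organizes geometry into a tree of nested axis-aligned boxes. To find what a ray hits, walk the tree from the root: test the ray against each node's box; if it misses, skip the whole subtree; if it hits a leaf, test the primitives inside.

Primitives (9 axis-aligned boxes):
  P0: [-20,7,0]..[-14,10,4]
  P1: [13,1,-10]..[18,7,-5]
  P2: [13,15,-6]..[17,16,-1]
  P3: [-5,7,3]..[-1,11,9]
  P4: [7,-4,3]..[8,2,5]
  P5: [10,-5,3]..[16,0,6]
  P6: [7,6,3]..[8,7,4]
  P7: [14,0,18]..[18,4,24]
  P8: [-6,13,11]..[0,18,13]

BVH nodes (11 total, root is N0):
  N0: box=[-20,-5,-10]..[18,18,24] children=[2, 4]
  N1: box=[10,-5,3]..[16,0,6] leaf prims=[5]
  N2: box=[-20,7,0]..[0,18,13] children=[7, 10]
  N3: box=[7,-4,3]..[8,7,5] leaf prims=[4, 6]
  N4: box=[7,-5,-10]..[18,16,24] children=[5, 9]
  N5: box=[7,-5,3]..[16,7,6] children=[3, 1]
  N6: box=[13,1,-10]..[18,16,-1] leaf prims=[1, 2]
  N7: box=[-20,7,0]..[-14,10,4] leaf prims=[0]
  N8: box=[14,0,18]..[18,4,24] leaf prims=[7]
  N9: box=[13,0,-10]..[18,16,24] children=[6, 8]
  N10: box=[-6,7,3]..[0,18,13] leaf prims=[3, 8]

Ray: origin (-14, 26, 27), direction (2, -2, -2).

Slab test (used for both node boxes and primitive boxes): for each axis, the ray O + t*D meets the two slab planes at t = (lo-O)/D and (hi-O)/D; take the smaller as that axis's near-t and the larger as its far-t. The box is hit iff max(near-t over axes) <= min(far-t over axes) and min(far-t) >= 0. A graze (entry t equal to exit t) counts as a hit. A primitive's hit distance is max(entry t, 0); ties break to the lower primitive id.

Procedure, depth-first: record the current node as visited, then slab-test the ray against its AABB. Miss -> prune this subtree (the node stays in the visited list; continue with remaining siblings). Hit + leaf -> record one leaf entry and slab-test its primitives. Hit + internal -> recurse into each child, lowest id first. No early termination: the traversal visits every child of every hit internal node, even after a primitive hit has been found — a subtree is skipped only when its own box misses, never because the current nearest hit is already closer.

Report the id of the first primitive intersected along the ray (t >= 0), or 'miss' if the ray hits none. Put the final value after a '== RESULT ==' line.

Trace the traversal:
N0 x:[-3,16] y:[4,31/2] z:[3/2,37/2] -> hit [4,31/2], descend [2, 4]
  N2 x:[-3,7] y:[4,19/2] z:[7,27/2] -> hit [7,7], descend [7, 10]
    N7 x:[-3,0] y:[8,19/2] z:[23/2,27/2] -> miss, prune
    N10 x:[4,7] y:[4,19/2] z:[7,12] -> hit [7,7] leaf, test {P3(miss), P8(miss)}
  N4 x:[21/2,16] y:[5,31/2] z:[3/2,37/2] -> hit [21/2,31/2], descend [5, 9]
    N5 x:[21/2,15] y:[19/2,31/2] z:[21/2,12] -> hit [21/2,12], descend [1, 3]
      N1 x:[12,15] y:[13,31/2] z:[21/2,12] -> miss, prune
      N3 x:[21/2,11] y:[19/2,15] z:[11,12] -> hit [11,11] leaf, test {P4(miss), P6(miss)}
    N9 x:[27/2,16] y:[5,13] z:[3/2,37/2] -> miss, prune

Visited [0, 2, 7, 10, 4, 5, 1, 3, 9]. Tests: 9 box, 2 leaf. Nearest: miss.

== RESULT ==
miss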